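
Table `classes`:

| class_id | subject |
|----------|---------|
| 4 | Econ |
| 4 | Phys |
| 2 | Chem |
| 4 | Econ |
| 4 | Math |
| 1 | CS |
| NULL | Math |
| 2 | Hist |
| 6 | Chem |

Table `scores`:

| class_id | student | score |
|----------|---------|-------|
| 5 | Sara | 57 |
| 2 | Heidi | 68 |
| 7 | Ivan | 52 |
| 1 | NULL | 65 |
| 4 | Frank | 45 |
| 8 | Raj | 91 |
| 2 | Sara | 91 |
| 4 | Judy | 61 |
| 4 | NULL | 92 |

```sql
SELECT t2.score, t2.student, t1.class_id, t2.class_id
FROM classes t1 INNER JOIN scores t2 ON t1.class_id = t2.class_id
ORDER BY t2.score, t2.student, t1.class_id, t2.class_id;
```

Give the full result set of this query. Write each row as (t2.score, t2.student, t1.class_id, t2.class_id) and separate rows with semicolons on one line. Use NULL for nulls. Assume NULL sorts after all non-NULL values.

(45, Frank, 4, 4); (45, Frank, 4, 4); (45, Frank, 4, 4); (45, Frank, 4, 4); (61, Judy, 4, 4); (61, Judy, 4, 4); (61, Judy, 4, 4); (61, Judy, 4, 4); (65, NULL, 1, 1); (68, Heidi, 2, 2); (68, Heidi, 2, 2); (91, Sara, 2, 2); (91, Sara, 2, 2); (92, NULL, 4, 4); (92, NULL, 4, 4); (92, NULL, 4, 4); (92, NULL, 4, 4)

INNER JOIN keeps only pairs where the ON condition holds.
Matching on t1.class_id = t2.class_id. A NULL in a compared column never satisfies the condition.
- t1 row (class_id=4): matches 3 t2 row(s) → 3 output row(s).
- t1 row (class_id=4): matches 3 t2 row(s) → 3 output row(s).
- t1 row (class_id=2): matches 2 t2 row(s) → 2 output row(s).
- t1 row (class_id=4): matches 3 t2 row(s) → 3 output row(s).
- t1 row (class_id=4): matches 3 t2 row(s) → 3 output row(s).
- t1 row (class_id=1): matches 1 t2 row(s) → 1 output row(s).
- t1 row (class_id=NULL): no match → dropped.
- t1 row (class_id=2): matches 2 t2 row(s) → 2 output row(s).
- t1 row (class_id=6): no match → dropped.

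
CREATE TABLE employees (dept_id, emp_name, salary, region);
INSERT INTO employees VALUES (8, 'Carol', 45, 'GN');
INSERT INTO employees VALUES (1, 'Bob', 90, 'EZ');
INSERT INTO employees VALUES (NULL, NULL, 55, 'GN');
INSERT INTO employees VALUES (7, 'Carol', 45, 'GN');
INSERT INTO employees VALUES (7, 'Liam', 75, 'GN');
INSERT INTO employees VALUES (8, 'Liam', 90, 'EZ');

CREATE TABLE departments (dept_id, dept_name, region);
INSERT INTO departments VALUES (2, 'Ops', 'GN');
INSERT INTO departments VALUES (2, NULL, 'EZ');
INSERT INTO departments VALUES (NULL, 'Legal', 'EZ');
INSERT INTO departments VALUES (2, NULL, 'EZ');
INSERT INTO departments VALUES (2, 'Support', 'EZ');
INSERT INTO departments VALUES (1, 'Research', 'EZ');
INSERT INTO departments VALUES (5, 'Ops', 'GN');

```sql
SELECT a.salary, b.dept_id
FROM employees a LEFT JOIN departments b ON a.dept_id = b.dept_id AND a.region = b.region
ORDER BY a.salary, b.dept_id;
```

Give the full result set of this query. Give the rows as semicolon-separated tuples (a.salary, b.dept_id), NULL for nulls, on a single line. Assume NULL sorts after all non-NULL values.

LEFT JOIN keeps every row from `employees`; unmatched rows get NULL for `departments`'s columns.
Matching on a.dept_id = b.dept_id AND a.region = b.region. A NULL in a compared column never satisfies the condition.
Matched pairs: 1; unmatched a rows kept: 5.

(45, NULL); (45, NULL); (55, NULL); (75, NULL); (90, 1); (90, NULL)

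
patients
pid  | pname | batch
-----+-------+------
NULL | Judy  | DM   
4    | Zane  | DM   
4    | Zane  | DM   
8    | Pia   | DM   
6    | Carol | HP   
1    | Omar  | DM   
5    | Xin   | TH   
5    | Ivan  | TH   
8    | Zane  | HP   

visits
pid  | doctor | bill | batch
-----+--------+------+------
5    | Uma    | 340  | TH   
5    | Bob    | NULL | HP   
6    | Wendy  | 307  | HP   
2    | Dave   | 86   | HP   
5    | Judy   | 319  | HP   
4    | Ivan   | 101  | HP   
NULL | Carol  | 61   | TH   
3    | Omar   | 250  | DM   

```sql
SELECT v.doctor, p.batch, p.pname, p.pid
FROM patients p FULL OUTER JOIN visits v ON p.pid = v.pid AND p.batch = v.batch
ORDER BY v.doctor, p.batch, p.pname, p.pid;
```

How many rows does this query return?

15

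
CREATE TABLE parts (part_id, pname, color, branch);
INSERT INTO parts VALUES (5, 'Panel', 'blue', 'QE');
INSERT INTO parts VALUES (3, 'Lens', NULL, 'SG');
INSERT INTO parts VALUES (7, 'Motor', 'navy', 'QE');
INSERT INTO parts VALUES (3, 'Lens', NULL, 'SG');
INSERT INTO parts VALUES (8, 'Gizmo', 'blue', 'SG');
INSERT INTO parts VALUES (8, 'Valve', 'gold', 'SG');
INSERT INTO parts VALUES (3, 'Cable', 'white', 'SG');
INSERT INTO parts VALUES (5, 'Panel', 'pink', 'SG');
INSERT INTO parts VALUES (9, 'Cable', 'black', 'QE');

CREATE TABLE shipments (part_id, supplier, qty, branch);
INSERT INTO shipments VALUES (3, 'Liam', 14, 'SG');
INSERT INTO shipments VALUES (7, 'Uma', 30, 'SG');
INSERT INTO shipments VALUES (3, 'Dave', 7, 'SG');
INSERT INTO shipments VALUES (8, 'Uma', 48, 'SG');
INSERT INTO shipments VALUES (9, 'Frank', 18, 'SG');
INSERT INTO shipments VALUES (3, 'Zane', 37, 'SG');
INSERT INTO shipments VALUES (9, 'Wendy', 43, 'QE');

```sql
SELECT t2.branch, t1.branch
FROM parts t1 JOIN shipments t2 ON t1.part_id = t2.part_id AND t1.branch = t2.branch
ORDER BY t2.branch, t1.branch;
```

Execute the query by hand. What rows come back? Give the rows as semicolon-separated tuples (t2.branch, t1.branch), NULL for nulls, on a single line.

INNER JOIN keeps only pairs where the ON condition holds.
Matching on t1.part_id = t2.part_id AND t1.branch = t2.branch.
- t1 (part_id=5, branch=QE) has no partner → excluded.
- t1 (part_id=3, branch=SG) pairs with 3 row(s) of t2.
- t1 (part_id=7, branch=QE) has no partner → excluded.
- t1 (part_id=3, branch=SG) pairs with 3 row(s) of t2.
- t1 (part_id=8, branch=SG) pairs with 1 row(s) of t2.
- t1 (part_id=8, branch=SG) pairs with 1 row(s) of t2.
- t1 (part_id=3, branch=SG) pairs with 3 row(s) of t2.
- t1 (part_id=5, branch=SG) has no partner → excluded.
- t1 (part_id=9, branch=QE) pairs with 1 row(s) of t2.

(QE, QE); (SG, SG); (SG, SG); (SG, SG); (SG, SG); (SG, SG); (SG, SG); (SG, SG); (SG, SG); (SG, SG); (SG, SG); (SG, SG)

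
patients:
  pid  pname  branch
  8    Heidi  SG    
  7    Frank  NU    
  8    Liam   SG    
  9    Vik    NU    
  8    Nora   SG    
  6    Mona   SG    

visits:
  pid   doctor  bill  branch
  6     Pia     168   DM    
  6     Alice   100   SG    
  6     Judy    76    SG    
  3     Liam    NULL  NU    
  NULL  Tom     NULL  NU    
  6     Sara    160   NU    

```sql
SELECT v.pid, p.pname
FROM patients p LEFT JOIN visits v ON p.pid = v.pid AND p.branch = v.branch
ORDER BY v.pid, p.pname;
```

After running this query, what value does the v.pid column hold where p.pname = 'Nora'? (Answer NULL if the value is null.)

LEFT JOIN keeps every row from `patients`; unmatched rows get NULL for `visits`'s columns.
Matching on p.pid = v.pid AND p.branch = v.branch. A NULL in a compared column never satisfies the condition.
Matched pairs: 2; unmatched p rows kept: 5.

NULL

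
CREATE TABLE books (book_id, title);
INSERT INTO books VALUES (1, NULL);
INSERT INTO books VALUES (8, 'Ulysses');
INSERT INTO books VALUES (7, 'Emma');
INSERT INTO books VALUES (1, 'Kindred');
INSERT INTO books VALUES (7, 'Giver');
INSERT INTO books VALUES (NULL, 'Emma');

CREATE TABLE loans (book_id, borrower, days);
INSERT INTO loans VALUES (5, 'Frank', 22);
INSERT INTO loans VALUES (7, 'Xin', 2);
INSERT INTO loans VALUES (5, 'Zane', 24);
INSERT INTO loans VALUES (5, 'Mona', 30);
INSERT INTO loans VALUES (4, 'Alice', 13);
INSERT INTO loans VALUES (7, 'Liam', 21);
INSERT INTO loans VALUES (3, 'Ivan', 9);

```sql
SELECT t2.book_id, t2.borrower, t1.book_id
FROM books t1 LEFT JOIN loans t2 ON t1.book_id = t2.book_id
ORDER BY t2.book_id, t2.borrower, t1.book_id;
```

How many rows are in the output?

LEFT JOIN keeps every row from `books`; unmatched rows get NULL for `loans`'s columns.
Matching on t1.book_id = t2.book_id. A NULL in a compared column never satisfies the condition.
- t1 (book_id=1) has no partner → padded with NULL.
- t1 (book_id=8) has no partner → padded with NULL.
- t1 (book_id=7) pairs with 2 row(s) of t2.
- t1 (book_id=1) has no partner → padded with NULL.
- t1 (book_id=7) pairs with 2 row(s) of t2.
- t1 (book_id=NULL) has no partner → padded with NULL.
Total: 4 matched + 4 padded = 8 rows.

8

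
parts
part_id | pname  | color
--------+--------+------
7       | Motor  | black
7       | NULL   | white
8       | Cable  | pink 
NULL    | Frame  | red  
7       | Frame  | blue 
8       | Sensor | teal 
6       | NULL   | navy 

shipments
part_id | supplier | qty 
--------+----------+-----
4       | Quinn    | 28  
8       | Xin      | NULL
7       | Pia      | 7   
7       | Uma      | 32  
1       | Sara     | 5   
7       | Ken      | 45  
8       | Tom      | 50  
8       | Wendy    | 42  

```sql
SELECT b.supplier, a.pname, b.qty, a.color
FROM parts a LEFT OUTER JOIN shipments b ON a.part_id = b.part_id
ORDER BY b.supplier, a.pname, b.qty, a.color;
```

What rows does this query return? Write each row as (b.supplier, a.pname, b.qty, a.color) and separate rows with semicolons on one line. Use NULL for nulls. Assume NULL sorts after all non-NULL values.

LEFT JOIN keeps every row from `parts`; unmatched rows get NULL for `shipments`'s columns.
Matching on a.part_id = b.part_id. A NULL in a compared column never satisfies the condition.
Matched pairs: 15; unmatched a rows kept: 2.

(Ken, Frame, 45, blue); (Ken, Motor, 45, black); (Ken, NULL, 45, white); (Pia, Frame, 7, blue); (Pia, Motor, 7, black); (Pia, NULL, 7, white); (Tom, Cable, 50, pink); (Tom, Sensor, 50, teal); (Uma, Frame, 32, blue); (Uma, Motor, 32, black); (Uma, NULL, 32, white); (Wendy, Cable, 42, pink); (Wendy, Sensor, 42, teal); (Xin, Cable, NULL, pink); (Xin, Sensor, NULL, teal); (NULL, Frame, NULL, red); (NULL, NULL, NULL, navy)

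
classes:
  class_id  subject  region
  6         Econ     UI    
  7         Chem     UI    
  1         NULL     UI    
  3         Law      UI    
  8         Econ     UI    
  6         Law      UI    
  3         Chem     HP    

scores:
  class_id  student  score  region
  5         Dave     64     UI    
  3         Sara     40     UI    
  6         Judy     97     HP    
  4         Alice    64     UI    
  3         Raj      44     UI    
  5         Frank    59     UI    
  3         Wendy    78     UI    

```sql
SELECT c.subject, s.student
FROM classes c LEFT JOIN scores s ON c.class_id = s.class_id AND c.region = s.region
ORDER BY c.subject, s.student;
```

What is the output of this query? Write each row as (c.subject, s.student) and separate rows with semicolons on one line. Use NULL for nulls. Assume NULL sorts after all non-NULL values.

(Chem, NULL); (Chem, NULL); (Econ, NULL); (Econ, NULL); (Law, Raj); (Law, Sara); (Law, Wendy); (Law, NULL); (NULL, NULL)

LEFT JOIN keeps every row from `classes`; unmatched rows get NULL for `scores`'s columns.
Matching on c.class_id = s.class_id AND c.region = s.region.
- c[0] class_id=6, region=UI → no match; kept with NULLs on the s side.
- c[1] class_id=7, region=UI → no match; kept with NULLs on the s side.
- c[2] class_id=1, region=UI → no match; kept with NULLs on the s side.
- c[3] class_id=3, region=UI → 3 match(es) in s → 3 row(s).
- c[4] class_id=8, region=UI → no match; kept with NULLs on the s side.
- c[5] class_id=6, region=UI → no match; kept with NULLs on the s side.
- c[6] class_id=3, region=HP → no match; kept with NULLs on the s side.
After projecting and ordering:
c.subject | s.student
Chem | NULL
Chem | NULL
Econ | NULL
Econ | NULL
Law | Raj
Law | Sara
Law | Wendy
Law | NULL
NULL | NULL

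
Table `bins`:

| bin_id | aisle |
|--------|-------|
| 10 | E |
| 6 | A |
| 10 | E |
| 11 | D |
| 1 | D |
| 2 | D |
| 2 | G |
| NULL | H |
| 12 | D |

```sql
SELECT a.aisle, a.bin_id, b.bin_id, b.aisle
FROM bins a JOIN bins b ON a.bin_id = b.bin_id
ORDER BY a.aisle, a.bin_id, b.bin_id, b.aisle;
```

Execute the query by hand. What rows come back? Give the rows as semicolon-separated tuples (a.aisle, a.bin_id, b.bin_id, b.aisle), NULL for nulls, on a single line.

INNER JOIN keeps only pairs where the ON condition holds.
Matching on a.bin_id = b.bin_id. A NULL in a compared column never satisfies the condition.
- a[0] bin_id=10 → 2 match(es) in b → 2 row(s).
- a[1] bin_id=6 → 1 match(es) in b → 1 row(s).
- a[2] bin_id=10 → 2 match(es) in b → 2 row(s).
- a[3] bin_id=11 → 1 match(es) in b → 1 row(s).
- a[4] bin_id=1 → 1 match(es) in b → 1 row(s).
- a[5] bin_id=2 → 2 match(es) in b → 2 row(s).
- a[6] bin_id=2 → 2 match(es) in b → 2 row(s).
- a[7] bin_id=NULL → no match; dropped.
- a[8] bin_id=12 → 1 match(es) in b → 1 row(s).

(A, 6, 6, A); (D, 1, 1, D); (D, 2, 2, D); (D, 2, 2, G); (D, 11, 11, D); (D, 12, 12, D); (E, 10, 10, E); (E, 10, 10, E); (E, 10, 10, E); (E, 10, 10, E); (G, 2, 2, D); (G, 2, 2, G)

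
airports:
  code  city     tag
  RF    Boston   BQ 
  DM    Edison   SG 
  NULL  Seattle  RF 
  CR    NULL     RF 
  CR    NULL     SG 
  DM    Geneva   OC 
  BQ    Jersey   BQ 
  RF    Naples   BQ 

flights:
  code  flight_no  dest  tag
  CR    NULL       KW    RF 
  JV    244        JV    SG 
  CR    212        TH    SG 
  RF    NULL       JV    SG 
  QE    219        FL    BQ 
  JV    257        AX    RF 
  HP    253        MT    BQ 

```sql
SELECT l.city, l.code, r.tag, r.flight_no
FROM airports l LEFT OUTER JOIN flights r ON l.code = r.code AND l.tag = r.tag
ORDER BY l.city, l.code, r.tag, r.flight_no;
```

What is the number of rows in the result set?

LEFT JOIN keeps every row from `airports`; unmatched rows get NULL for `flights`'s columns.
Matching on l.code = r.code AND l.tag = r.tag. A NULL in a compared column never satisfies the condition.
Matched pairs: 2; unmatched l rows kept: 6.
Total: 2 matched + 6 padded = 8 rows.

8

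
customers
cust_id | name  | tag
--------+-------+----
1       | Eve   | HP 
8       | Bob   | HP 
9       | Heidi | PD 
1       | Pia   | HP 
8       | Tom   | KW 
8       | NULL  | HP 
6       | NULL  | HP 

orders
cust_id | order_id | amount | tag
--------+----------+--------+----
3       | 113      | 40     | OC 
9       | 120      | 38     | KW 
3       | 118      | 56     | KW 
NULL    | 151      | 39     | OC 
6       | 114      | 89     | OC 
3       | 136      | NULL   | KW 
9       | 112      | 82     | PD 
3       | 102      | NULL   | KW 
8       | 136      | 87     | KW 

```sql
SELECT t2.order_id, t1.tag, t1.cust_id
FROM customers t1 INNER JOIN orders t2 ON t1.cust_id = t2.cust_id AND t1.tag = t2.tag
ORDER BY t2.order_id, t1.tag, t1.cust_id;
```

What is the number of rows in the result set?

2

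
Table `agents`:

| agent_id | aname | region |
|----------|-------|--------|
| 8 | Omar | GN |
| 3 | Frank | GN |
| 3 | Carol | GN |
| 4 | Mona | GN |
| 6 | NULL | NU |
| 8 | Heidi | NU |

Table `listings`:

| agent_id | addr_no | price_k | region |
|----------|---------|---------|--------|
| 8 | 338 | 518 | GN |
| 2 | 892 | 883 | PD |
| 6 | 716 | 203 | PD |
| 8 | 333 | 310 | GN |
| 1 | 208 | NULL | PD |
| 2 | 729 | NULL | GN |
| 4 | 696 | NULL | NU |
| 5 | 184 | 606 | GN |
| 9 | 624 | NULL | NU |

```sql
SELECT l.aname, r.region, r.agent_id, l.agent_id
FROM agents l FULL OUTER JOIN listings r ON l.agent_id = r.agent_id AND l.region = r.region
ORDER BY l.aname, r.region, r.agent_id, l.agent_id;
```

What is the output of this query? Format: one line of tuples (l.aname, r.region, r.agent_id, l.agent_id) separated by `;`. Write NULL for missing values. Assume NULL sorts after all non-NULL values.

(Carol, NULL, NULL, 3); (Frank, NULL, NULL, 3); (Heidi, NULL, NULL, 8); (Mona, NULL, NULL, 4); (Omar, GN, 8, 8); (Omar, GN, 8, 8); (NULL, GN, 2, NULL); (NULL, GN, 5, NULL); (NULL, NU, 4, NULL); (NULL, NU, 9, NULL); (NULL, PD, 1, NULL); (NULL, PD, 2, NULL); (NULL, PD, 6, NULL); (NULL, NULL, NULL, 6)

FULL OUTER JOIN keeps every row from both sides; unmatched rows get NULL for the other side's columns.
Matching on l.agent_id = r.agent_id AND l.region = r.region.
- l (agent_id=8, region=GN) pairs with 2 row(s) of r.
- l (agent_id=3, region=GN) has no partner → padded with NULL.
- l (agent_id=3, region=GN) has no partner → padded with NULL.
- l (agent_id=4, region=GN) has no partner → padded with NULL.
- l (agent_id=6, region=NU) has no partner → padded with NULL.
- l (agent_id=8, region=NU) has no partner → padded with NULL.
- 7 row(s) from r found no l partner → padded with NULL.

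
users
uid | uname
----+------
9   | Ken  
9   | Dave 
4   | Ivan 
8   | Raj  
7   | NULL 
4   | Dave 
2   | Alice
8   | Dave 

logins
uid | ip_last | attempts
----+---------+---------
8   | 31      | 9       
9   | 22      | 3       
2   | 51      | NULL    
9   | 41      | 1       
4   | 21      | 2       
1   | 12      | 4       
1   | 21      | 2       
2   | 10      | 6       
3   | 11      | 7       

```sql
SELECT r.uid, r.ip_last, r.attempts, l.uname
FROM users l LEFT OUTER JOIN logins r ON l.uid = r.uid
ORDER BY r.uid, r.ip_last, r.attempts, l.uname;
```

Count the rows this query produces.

LEFT JOIN keeps every row from `users`; unmatched rows get NULL for `logins`'s columns.
Matching on l.uid = r.uid.
Matched pairs: 10; unmatched l rows kept: 1.
Total: 10 matched + 1 padded = 11 rows.

11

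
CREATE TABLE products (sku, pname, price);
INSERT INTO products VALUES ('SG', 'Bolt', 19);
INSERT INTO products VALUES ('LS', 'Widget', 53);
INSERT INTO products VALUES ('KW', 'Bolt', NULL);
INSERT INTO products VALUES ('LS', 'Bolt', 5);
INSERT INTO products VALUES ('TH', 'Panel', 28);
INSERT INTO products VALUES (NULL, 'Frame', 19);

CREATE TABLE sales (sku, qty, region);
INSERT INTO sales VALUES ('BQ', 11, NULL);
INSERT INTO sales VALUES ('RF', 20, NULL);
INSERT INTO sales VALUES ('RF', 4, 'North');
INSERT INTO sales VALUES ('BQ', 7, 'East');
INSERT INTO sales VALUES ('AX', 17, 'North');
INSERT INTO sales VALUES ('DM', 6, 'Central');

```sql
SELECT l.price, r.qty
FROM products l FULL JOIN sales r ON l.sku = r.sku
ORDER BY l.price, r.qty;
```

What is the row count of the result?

12

FULL OUTER JOIN keeps every row from both sides; unmatched rows get NULL for the other side's columns.
Matching on l.sku = r.sku. A NULL in a compared column never satisfies the condition.
Matched pairs: 0; unmatched l rows kept: 6; unmatched r rows kept: 6.
Total: 0 matched + 12 padded = 12 rows.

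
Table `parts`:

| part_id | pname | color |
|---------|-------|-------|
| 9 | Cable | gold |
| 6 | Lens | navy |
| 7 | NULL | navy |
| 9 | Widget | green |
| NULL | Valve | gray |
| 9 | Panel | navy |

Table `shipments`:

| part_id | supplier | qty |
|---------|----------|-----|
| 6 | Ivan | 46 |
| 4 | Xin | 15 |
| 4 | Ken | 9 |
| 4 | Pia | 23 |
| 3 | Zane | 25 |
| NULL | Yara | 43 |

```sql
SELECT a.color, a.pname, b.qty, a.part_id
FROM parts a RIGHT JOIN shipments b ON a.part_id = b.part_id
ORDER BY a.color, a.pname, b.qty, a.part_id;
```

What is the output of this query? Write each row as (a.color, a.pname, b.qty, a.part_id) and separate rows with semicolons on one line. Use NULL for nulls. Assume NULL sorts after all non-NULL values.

RIGHT JOIN keeps every row from `shipments`; unmatched rows get NULL for `parts`'s columns.
Matching on a.part_id = b.part_id. A NULL in a compared column never satisfies the condition.
- a row (part_id=9): no match.
- a row (part_id=6): matches 1 b row(s) → 1 output row(s).
- a row (part_id=7): no match.
- a row (part_id=9): no match.
- a row (part_id=NULL): no match.
- a row (part_id=9): no match.
- 5 row(s) from b found no a partner → padded with NULL.
After projecting and ordering:
a.color | a.pname | b.qty | a.part_id
navy | Lens | 46 | 6
NULL | NULL | 9 | NULL
NULL | NULL | 15 | NULL
NULL | NULL | 23 | NULL
NULL | NULL | 25 | NULL
NULL | NULL | 43 | NULL

(navy, Lens, 46, 6); (NULL, NULL, 9, NULL); (NULL, NULL, 15, NULL); (NULL, NULL, 23, NULL); (NULL, NULL, 25, NULL); (NULL, NULL, 43, NULL)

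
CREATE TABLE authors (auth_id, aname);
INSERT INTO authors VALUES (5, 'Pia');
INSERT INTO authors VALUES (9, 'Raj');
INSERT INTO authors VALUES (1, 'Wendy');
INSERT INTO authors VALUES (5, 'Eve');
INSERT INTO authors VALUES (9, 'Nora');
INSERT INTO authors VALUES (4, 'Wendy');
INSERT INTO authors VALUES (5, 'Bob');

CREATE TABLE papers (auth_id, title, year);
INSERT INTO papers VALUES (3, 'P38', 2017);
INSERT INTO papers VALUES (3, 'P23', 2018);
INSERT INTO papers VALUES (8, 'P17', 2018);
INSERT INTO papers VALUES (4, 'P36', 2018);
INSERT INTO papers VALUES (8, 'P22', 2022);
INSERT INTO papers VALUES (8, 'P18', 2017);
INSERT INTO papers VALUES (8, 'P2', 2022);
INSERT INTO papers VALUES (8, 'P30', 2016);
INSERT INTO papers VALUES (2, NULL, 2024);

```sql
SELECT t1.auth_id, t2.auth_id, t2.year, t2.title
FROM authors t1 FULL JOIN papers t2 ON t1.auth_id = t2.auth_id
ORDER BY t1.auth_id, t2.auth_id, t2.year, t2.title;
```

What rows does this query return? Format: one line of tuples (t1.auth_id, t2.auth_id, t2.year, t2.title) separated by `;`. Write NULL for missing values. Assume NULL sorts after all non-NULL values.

(1, NULL, NULL, NULL); (4, 4, 2018, P36); (5, NULL, NULL, NULL); (5, NULL, NULL, NULL); (5, NULL, NULL, NULL); (9, NULL, NULL, NULL); (9, NULL, NULL, NULL); (NULL, 2, 2024, NULL); (NULL, 3, 2017, P38); (NULL, 3, 2018, P23); (NULL, 8, 2016, P30); (NULL, 8, 2017, P18); (NULL, 8, 2018, P17); (NULL, 8, 2022, P2); (NULL, 8, 2022, P22)

FULL OUTER JOIN keeps every row from both sides; unmatched rows get NULL for the other side's columns.
Matching on t1.auth_id = t2.auth_id.
- auth_id=5: no t2 row matches, row kept with t2 columns NULL.
- auth_id=9: no t2 row matches, row kept with t2 columns NULL.
- auth_id=1: no t2 row matches, row kept with t2 columns NULL.
- auth_id=5: no t2 row matches, row kept with t2 columns NULL.
- auth_id=9: no t2 row matches, row kept with t2 columns NULL.
- auth_id=4: 1 matching t2 row(s), so 1 row(s) emitted.
- auth_id=5: no t2 row matches, row kept with t2 columns NULL.
- plus 8 unmatched t2 row(s), each kept with NULL t1 columns.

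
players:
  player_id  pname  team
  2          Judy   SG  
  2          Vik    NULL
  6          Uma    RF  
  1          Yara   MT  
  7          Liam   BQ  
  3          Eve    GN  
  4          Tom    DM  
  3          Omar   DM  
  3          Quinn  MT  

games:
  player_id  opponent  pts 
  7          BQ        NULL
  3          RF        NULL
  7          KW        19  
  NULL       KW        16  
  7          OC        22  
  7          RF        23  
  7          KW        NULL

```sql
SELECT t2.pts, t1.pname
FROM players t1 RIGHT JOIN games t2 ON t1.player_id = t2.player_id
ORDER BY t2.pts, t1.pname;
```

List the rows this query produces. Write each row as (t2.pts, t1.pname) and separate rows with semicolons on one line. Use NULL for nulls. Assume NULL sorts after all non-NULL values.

(16, NULL); (19, Liam); (22, Liam); (23, Liam); (NULL, Eve); (NULL, Liam); (NULL, Liam); (NULL, Omar); (NULL, Quinn)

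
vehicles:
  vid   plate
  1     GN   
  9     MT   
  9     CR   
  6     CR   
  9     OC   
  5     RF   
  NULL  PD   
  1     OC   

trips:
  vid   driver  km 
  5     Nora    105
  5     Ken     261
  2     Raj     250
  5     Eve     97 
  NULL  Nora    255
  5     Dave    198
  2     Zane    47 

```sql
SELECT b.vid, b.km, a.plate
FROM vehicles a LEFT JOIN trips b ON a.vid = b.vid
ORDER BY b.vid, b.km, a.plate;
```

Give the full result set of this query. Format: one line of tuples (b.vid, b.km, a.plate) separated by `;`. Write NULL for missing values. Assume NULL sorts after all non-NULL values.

(5, 97, RF); (5, 105, RF); (5, 198, RF); (5, 261, RF); (NULL, NULL, CR); (NULL, NULL, CR); (NULL, NULL, GN); (NULL, NULL, MT); (NULL, NULL, OC); (NULL, NULL, OC); (NULL, NULL, PD)

LEFT JOIN keeps every row from `vehicles`; unmatched rows get NULL for `trips`'s columns.
Matching on a.vid = b.vid. A NULL in a compared column never satisfies the condition.
- vid=1: no b row matches, row kept with b columns NULL.
- vid=9: no b row matches, row kept with b columns NULL.
- vid=9: no b row matches, row kept with b columns NULL.
- vid=6: no b row matches, row kept with b columns NULL.
- vid=9: no b row matches, row kept with b columns NULL.
- vid=5: 4 matching b row(s), so 4 row(s) emitted.
- vid=NULL: no b row matches, row kept with b columns NULL.
- vid=1: no b row matches, row kept with b columns NULL.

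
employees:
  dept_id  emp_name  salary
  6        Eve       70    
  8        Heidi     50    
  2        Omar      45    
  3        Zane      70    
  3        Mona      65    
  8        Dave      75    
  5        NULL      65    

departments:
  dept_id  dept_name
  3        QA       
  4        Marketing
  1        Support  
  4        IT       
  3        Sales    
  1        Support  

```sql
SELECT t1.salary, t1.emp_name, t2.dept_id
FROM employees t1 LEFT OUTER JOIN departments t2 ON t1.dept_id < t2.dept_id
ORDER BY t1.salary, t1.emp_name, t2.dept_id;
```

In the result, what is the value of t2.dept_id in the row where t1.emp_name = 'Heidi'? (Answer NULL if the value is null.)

NULL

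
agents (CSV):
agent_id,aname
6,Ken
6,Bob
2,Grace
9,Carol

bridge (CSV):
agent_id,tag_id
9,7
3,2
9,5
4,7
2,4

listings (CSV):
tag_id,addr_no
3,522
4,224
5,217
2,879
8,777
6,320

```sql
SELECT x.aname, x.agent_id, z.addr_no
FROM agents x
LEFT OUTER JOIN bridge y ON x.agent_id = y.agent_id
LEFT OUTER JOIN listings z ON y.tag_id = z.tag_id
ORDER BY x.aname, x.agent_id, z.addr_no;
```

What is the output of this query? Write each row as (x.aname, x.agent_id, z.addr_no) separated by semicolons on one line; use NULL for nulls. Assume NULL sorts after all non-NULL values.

Joins associate left-to-right: agents LEFT JOIN bridge on agent_id gives 5 intermediate row(s).
Then LEFT JOIN `listings z` on tag_id: each of those 5 rows is kept; rows whose y.tag_id has no match in z get NULL for z's columns.

(Bob, 6, NULL); (Carol, 9, 217); (Carol, 9, NULL); (Grace, 2, 224); (Ken, 6, NULL)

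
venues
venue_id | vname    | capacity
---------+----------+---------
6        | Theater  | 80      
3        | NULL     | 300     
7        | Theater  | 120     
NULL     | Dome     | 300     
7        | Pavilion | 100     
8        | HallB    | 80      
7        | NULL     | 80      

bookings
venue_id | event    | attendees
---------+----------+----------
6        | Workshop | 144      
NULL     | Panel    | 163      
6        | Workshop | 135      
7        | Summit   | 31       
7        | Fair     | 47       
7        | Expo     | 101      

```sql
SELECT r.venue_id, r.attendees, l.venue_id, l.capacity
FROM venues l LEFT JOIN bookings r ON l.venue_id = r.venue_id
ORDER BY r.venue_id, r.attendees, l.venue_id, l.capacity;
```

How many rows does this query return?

LEFT JOIN keeps every row from `venues`; unmatched rows get NULL for `bookings`'s columns.
Matching on l.venue_id = r.venue_id. A NULL in a compared column never satisfies the condition.
- venue_id=6: 2 matching r row(s), so 2 row(s) emitted.
- venue_id=3: no r row matches, row kept with r columns NULL.
- venue_id=7: 3 matching r row(s), so 3 row(s) emitted.
- venue_id=NULL: no r row matches, row kept with r columns NULL.
- venue_id=7: 3 matching r row(s), so 3 row(s) emitted.
- venue_id=8: no r row matches, row kept with r columns NULL.
- venue_id=7: 3 matching r row(s), so 3 row(s) emitted.
Total: 11 matched + 3 padded = 14 rows.

14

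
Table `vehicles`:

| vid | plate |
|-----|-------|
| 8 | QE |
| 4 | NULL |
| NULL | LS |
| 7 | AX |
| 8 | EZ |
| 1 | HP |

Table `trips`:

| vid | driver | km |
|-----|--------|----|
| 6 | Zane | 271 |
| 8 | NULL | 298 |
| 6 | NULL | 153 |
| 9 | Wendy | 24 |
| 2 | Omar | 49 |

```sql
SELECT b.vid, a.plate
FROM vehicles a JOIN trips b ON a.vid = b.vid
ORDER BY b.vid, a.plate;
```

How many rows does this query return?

2

INNER JOIN keeps only pairs where the ON condition holds.
Matching on a.vid = b.vid. A NULL in a compared column never satisfies the condition.
Matched pairs: 2.
Total: 2 rows.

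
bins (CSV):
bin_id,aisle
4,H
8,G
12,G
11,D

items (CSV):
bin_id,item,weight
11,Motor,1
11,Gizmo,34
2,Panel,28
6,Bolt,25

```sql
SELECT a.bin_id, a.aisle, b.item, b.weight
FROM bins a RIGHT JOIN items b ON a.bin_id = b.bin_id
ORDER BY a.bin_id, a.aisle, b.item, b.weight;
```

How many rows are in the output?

4

RIGHT JOIN keeps every row from `items`; unmatched rows get NULL for `bins`'s columns.
Matching on a.bin_id = b.bin_id.
Matched pairs: 2; unmatched b rows kept: 2.
Total: 2 matched + 2 padded = 4 rows.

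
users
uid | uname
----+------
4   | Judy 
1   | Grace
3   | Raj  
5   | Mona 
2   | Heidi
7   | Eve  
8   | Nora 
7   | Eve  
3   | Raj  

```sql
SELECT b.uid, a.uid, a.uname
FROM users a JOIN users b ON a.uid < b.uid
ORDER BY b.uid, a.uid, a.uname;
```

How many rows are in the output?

34

INNER JOIN keeps only pairs where the ON condition holds.
Matching on a.uid < b.uid.
- a row (uid=4): matches 4 b row(s) → 4 output row(s).
- a row (uid=1): matches 8 b row(s) → 8 output row(s).
- a row (uid=3): matches 5 b row(s) → 5 output row(s).
- a row (uid=5): matches 3 b row(s) → 3 output row(s).
- a row (uid=2): matches 7 b row(s) → 7 output row(s).
- a row (uid=7): matches 1 b row(s) → 1 output row(s).
- a row (uid=8): no match → dropped.
- a row (uid=7): matches 1 b row(s) → 1 output row(s).
- a row (uid=3): matches 5 b row(s) → 5 output row(s).
Total: 34 rows.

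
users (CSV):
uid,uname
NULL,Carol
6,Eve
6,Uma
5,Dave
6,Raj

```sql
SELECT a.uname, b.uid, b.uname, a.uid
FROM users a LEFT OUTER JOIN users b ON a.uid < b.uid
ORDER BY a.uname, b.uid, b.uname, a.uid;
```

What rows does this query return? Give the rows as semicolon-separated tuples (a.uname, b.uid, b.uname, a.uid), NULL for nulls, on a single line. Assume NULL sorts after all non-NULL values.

LEFT JOIN keeps every row from `users a`; unmatched rows get NULL for `users b`'s columns.
Matching on a.uid < b.uid. A NULL in a compared column never satisfies the condition.
Matched pairs: 3; unmatched a rows kept: 4.

(Carol, NULL, NULL, NULL); (Dave, 6, Eve, 5); (Dave, 6, Raj, 5); (Dave, 6, Uma, 5); (Eve, NULL, NULL, 6); (Raj, NULL, NULL, 6); (Uma, NULL, NULL, 6)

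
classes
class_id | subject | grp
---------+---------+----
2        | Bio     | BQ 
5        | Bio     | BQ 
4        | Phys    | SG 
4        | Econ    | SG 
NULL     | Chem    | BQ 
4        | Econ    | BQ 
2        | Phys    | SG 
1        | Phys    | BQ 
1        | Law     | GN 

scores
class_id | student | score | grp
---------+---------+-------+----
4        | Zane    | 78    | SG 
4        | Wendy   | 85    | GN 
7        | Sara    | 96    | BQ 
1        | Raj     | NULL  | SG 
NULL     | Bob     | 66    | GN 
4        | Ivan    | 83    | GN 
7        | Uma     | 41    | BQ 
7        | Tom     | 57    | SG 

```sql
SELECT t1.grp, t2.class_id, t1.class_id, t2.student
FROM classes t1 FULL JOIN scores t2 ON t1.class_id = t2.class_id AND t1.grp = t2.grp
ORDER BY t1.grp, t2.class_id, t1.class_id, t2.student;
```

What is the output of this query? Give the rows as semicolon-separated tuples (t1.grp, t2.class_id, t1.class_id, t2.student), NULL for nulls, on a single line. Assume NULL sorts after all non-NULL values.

FULL OUTER JOIN keeps every row from both sides; unmatched rows get NULL for the other side's columns.
Matching on t1.class_id = t2.class_id AND t1.grp = t2.grp. A NULL in a compared column never satisfies the condition.
- t1 (class_id=2, grp=BQ) has no partner → padded with NULL.
- t1 (class_id=5, grp=BQ) has no partner → padded with NULL.
- t1 (class_id=4, grp=SG) pairs with 1 row(s) of t2.
- t1 (class_id=4, grp=SG) pairs with 1 row(s) of t2.
- t1 (class_id=NULL, grp=BQ) has no partner → padded with NULL.
- t1 (class_id=4, grp=BQ) has no partner → padded with NULL.
- t1 (class_id=2, grp=SG) has no partner → padded with NULL.
- t1 (class_id=1, grp=BQ) has no partner → padded with NULL.
- t1 (class_id=1, grp=GN) has no partner → padded with NULL.
- plus 7 unmatched t2 row(s), each kept with NULL t1 columns.

(BQ, NULL, 1, NULL); (BQ, NULL, 2, NULL); (BQ, NULL, 4, NULL); (BQ, NULL, 5, NULL); (BQ, NULL, NULL, NULL); (GN, NULL, 1, NULL); (SG, 4, 4, Zane); (SG, 4, 4, Zane); (SG, NULL, 2, NULL); (NULL, 1, NULL, Raj); (NULL, 4, NULL, Ivan); (NULL, 4, NULL, Wendy); (NULL, 7, NULL, Sara); (NULL, 7, NULL, Tom); (NULL, 7, NULL, Uma); (NULL, NULL, NULL, Bob)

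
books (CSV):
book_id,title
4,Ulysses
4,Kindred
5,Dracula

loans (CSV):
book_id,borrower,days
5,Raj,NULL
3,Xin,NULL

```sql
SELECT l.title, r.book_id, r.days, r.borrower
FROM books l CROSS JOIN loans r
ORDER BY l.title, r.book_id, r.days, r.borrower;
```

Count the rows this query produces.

6

CROSS JOIN pairs every row of `books` with every row of `loans`: 3 × 2 = 6 rows.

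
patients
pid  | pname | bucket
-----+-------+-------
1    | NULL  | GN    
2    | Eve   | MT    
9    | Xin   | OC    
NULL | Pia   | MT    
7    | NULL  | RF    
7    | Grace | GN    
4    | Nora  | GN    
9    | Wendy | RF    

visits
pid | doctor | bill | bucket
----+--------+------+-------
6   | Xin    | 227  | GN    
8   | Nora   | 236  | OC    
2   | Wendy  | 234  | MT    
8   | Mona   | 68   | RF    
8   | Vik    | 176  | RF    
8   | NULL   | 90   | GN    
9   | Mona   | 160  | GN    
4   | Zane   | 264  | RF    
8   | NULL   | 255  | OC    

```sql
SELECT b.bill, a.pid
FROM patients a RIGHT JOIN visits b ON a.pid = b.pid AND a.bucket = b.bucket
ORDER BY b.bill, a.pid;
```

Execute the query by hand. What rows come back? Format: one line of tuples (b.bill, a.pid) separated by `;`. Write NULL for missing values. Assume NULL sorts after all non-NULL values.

RIGHT JOIN keeps every row from `visits`; unmatched rows get NULL for `patients`'s columns.
Matching on a.pid = b.pid AND a.bucket = b.bucket. A NULL in a compared column never satisfies the condition.
Matched pairs: 1; unmatched b rows kept: 8.

(68, NULL); (90, NULL); (160, NULL); (176, NULL); (227, NULL); (234, 2); (236, NULL); (255, NULL); (264, NULL)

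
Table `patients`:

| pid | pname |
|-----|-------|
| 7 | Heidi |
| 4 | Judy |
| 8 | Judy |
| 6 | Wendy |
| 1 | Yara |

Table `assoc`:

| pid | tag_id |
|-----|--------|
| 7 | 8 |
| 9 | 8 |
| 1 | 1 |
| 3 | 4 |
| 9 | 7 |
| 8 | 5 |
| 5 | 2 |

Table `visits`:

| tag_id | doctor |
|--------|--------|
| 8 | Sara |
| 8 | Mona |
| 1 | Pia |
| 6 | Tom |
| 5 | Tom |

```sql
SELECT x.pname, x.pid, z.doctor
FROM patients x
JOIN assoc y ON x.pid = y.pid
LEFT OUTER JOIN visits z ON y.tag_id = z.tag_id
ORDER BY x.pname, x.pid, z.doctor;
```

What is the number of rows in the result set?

4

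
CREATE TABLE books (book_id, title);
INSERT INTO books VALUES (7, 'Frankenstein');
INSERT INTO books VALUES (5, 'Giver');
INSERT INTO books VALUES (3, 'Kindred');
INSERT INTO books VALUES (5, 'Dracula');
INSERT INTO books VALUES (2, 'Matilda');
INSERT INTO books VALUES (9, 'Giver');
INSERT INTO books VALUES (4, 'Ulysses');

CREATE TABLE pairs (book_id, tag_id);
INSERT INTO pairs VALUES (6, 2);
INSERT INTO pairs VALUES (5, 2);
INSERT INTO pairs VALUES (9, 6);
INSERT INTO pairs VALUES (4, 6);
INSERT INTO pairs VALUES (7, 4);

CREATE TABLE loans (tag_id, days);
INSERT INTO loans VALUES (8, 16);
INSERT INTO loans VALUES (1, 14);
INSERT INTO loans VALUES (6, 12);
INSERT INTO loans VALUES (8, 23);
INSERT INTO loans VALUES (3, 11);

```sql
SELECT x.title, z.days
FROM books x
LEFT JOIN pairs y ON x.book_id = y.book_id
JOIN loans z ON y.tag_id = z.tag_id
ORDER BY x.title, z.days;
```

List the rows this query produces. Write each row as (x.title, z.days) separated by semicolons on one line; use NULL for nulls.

(Giver, 12); (Ulysses, 12)

Evaluate left to right. First `books x LEFT JOIN pairs y` on book_id: 7 row(s).
Then INNER JOIN `loans z` on tag_id: keep only rows whose y.tag_id appears in z.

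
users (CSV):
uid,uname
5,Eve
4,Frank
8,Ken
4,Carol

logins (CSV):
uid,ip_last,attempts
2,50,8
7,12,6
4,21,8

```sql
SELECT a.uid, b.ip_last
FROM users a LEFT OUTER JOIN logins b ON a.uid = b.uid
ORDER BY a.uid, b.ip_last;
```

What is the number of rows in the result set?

LEFT JOIN keeps every row from `users`; unmatched rows get NULL for `logins`'s columns.
Matching on a.uid = b.uid.
- a (uid=5) has no partner → padded with NULL.
- a (uid=4) pairs with 1 row(s) of b.
- a (uid=8) has no partner → padded with NULL.
- a (uid=4) pairs with 1 row(s) of b.
Total: 2 matched + 2 padded = 4 rows.

4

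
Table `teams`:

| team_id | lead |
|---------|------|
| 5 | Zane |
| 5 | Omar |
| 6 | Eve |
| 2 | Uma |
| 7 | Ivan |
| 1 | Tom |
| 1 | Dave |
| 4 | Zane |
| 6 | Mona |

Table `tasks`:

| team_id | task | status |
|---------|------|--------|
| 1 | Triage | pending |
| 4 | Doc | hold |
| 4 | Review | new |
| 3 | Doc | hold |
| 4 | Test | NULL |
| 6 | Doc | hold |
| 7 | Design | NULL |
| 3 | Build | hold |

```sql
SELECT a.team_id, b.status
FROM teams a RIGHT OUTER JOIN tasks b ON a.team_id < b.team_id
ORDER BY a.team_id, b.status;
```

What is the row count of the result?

30

RIGHT JOIN keeps every row from `tasks`; unmatched rows get NULL for `teams`'s columns.
Matching on a.team_id < b.team_id.
- a[0] team_id=5 → 2 match(es) in b → 2 row(s).
- a[1] team_id=5 → 2 match(es) in b → 2 row(s).
- a[2] team_id=6 → 1 match(es) in b → 1 row(s).
- a[3] team_id=2 → 7 match(es) in b → 7 row(s).
- a[4] team_id=7 → no match.
- a[5] team_id=1 → 7 match(es) in b → 7 row(s).
- a[6] team_id=1 → 7 match(es) in b → 7 row(s).
- a[7] team_id=4 → 2 match(es) in b → 2 row(s).
- a[8] team_id=6 → 1 match(es) in b → 1 row(s).
- plus 1 unmatched b row(s), each kept with NULL a columns.
Total: 29 matched + 1 padded = 30 rows.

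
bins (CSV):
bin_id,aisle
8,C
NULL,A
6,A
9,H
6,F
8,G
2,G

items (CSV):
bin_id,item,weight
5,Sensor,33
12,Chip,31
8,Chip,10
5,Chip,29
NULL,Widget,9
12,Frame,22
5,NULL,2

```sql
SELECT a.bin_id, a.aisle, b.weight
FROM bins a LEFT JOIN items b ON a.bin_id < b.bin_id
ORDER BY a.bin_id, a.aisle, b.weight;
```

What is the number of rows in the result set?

19

LEFT JOIN keeps every row from `bins`; unmatched rows get NULL for `items`'s columns.
Matching on a.bin_id < b.bin_id. A NULL in a compared column never satisfies the condition.
- bin_id=8: 2 matching b row(s), so 2 row(s) emitted.
- bin_id=NULL: no b row matches, row kept with b columns NULL.
- bin_id=6: 3 matching b row(s), so 3 row(s) emitted.
- bin_id=9: 2 matching b row(s), so 2 row(s) emitted.
- bin_id=6: 3 matching b row(s), so 3 row(s) emitted.
- bin_id=8: 2 matching b row(s), so 2 row(s) emitted.
- bin_id=2: 6 matching b row(s), so 6 row(s) emitted.
Total: 18 matched + 1 padded = 19 rows.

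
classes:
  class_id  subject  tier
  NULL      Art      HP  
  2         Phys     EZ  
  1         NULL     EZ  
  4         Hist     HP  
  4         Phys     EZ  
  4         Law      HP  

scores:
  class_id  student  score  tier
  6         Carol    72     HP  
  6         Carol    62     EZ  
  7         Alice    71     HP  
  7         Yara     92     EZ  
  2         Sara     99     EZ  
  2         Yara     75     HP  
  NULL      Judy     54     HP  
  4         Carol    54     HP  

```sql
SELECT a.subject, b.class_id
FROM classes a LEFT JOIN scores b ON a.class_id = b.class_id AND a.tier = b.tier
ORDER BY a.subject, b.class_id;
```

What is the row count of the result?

6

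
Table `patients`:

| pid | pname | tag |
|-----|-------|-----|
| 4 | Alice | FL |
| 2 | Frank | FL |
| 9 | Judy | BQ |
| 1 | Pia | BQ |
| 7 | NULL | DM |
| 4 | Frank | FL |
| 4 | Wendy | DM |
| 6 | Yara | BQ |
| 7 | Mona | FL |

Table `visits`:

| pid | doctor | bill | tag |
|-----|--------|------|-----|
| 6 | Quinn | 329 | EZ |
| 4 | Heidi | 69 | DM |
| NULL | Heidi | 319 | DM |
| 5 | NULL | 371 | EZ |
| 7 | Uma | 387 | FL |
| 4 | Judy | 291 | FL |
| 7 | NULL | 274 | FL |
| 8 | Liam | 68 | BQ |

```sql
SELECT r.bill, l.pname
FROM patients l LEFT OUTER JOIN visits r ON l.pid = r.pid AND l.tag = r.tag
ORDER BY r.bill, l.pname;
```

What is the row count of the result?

10

LEFT JOIN keeps every row from `patients`; unmatched rows get NULL for `visits`'s columns.
Matching on l.pid = r.pid AND l.tag = r.tag. A NULL in a compared column never satisfies the condition.
Matched pairs: 5; unmatched l rows kept: 5.
Total: 5 matched + 5 padded = 10 rows.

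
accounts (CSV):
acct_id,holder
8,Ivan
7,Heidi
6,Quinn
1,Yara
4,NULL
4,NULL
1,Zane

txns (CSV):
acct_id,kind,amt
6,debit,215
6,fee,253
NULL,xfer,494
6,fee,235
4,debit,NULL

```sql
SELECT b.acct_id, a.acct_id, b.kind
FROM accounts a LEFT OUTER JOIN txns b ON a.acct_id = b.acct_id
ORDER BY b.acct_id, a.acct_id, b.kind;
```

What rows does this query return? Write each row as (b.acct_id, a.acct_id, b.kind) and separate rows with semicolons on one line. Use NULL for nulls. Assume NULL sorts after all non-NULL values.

LEFT JOIN keeps every row from `accounts`; unmatched rows get NULL for `txns`'s columns.
Matching on a.acct_id = b.acct_id. A NULL in a compared column never satisfies the condition.
- acct_id=8: no b row matches, row kept with b columns NULL.
- acct_id=7: no b row matches, row kept with b columns NULL.
- acct_id=6: 3 matching b row(s), so 3 row(s) emitted.
- acct_id=1: no b row matches, row kept with b columns NULL.
- acct_id=4: 1 matching b row(s), so 1 row(s) emitted.
- acct_id=4: 1 matching b row(s), so 1 row(s) emitted.
- acct_id=1: no b row matches, row kept with b columns NULL.
After projecting and ordering:
b.acct_id | a.acct_id | b.kind
4 | 4 | debit
4 | 4 | debit
6 | 6 | debit
6 | 6 | fee
6 | 6 | fee
NULL | 1 | NULL
NULL | 1 | NULL
NULL | 7 | NULL
NULL | 8 | NULL

(4, 4, debit); (4, 4, debit); (6, 6, debit); (6, 6, fee); (6, 6, fee); (NULL, 1, NULL); (NULL, 1, NULL); (NULL, 7, NULL); (NULL, 8, NULL)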